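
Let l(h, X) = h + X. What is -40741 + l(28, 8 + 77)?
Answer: -40628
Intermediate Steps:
l(h, X) = X + h
-40741 + l(28, 8 + 77) = -40741 + ((8 + 77) + 28) = -40741 + (85 + 28) = -40741 + 113 = -40628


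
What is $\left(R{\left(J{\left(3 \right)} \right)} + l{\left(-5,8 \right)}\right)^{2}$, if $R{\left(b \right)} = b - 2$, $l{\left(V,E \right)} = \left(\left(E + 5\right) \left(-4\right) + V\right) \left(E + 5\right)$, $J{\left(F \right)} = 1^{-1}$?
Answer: $550564$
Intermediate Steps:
$J{\left(F \right)} = 1$
$l{\left(V,E \right)} = \left(5 + E\right) \left(-20 + V - 4 E\right)$ ($l{\left(V,E \right)} = \left(\left(5 + E\right) \left(-4\right) + V\right) \left(5 + E\right) = \left(\left(-20 - 4 E\right) + V\right) \left(5 + E\right) = \left(-20 + V - 4 E\right) \left(5 + E\right) = \left(5 + E\right) \left(-20 + V - 4 E\right)$)
$R{\left(b \right)} = -2 + b$
$\left(R{\left(J{\left(3 \right)} \right)} + l{\left(-5,8 \right)}\right)^{2} = \left(\left(-2 + 1\right) - \left(485 + 256\right)\right)^{2} = \left(-1 - 741\right)^{2} = \left(-742\right)^{2} = 550564$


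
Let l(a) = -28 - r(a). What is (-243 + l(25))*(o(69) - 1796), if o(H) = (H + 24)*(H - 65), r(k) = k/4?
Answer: 394804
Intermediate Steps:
r(k) = k/4 (r(k) = k*(¼) = k/4)
l(a) = -28 - a/4
o(H) = (-65 + H)*(24 + H) (o(H) = (24 + H)*(-65 + H) = (-65 + H)*(24 + H))
(-243 + l(25))*(o(69) - 1796) = (-243 + (-28 - ¼*25))*((-1560 + 69² - 41*69) - 1796) = (-243 + (-28 - 25/4))*((-1560 + 4761 - 2829) - 1796) = (-243 - 137/4)*(372 - 1796) = -1109/4*(-1424) = 394804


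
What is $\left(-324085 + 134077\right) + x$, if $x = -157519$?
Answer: $-347527$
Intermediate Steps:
$\left(-324085 + 134077\right) + x = \left(-324085 + 134077\right) - 157519 = -190008 - 157519 = -347527$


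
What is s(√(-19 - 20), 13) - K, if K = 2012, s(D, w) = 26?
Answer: -1986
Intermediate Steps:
s(√(-19 - 20), 13) - K = 26 - 1*2012 = 26 - 2012 = -1986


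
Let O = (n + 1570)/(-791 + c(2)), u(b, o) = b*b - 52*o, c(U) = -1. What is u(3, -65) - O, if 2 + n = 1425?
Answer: 2687081/792 ≈ 3392.8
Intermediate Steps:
n = 1423 (n = -2 + 1425 = 1423)
u(b, o) = b² - 52*o
O = -2993/792 (O = (1423 + 1570)/(-791 - 1) = 2993/(-792) = 2993*(-1/792) = -2993/792 ≈ -3.7790)
u(3, -65) - O = (3² - 52*(-65)) - 1*(-2993/792) = (9 + 3380) + 2993/792 = 3389 + 2993/792 = 2687081/792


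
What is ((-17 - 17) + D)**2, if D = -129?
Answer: 26569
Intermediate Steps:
((-17 - 17) + D)**2 = ((-17 - 17) - 129)**2 = (-34 - 129)**2 = (-163)**2 = 26569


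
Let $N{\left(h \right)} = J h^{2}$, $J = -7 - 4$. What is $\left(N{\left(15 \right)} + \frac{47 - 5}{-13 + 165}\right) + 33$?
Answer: $- \frac{185571}{76} \approx -2441.7$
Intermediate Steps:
$J = -11$
$N{\left(h \right)} = - 11 h^{2}$
$\left(N{\left(15 \right)} + \frac{47 - 5}{-13 + 165}\right) + 33 = \left(- 11 \cdot 15^{2} + \frac{47 - 5}{-13 + 165}\right) + 33 = \left(\left(-11\right) 225 + \frac{42}{152}\right) + 33 = \left(-2475 + 42 \cdot \frac{1}{152}\right) + 33 = \left(-2475 + \frac{21}{76}\right) + 33 = - \frac{188079}{76} + 33 = - \frac{185571}{76}$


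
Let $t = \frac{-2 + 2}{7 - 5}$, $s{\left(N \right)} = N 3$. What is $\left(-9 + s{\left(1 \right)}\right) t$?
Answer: $0$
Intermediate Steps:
$s{\left(N \right)} = 3 N$
$t = 0$ ($t = \frac{0}{2} = 0 \cdot \frac{1}{2} = 0$)
$\left(-9 + s{\left(1 \right)}\right) t = \left(-9 + 3 \cdot 1\right) 0 = \left(-9 + 3\right) 0 = \left(-6\right) 0 = 0$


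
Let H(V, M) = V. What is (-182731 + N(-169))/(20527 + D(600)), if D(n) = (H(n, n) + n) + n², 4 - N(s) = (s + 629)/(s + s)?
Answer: -30880633/64511863 ≈ -0.47868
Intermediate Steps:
N(s) = 4 - (629 + s)/(2*s) (N(s) = 4 - (s + 629)/(s + s) = 4 - (629 + s)/(2*s))
D(n) = n² + 2*n (D(n) = (n + n) + n² = 2*n + n² = n² + 2*n)
(-182731 + N(-169))/(20527 + D(600)) = (-182731 + (½)*(-629 + 7*(-169))/(-169))/(20527 + 600*(2 + 600)) = (-182731 + (½)*(-1/169)*(-629 - 1183))/(20527 + 600*602) = (-182731 + (½)*(-1/169)*(-1812))/(20527 + 361200) = (-182731 + 906/169)/381727 = -30880633/169*1/381727 = -30880633/64511863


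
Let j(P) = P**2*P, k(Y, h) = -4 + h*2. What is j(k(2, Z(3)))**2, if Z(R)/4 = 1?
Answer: 4096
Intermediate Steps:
Z(R) = 4 (Z(R) = 4*1 = 4)
k(Y, h) = -4 + 2*h
j(P) = P**3
j(k(2, Z(3)))**2 = ((-4 + 2*4)**3)**2 = ((-4 + 8)**3)**2 = (4**3)**2 = 64**2 = 4096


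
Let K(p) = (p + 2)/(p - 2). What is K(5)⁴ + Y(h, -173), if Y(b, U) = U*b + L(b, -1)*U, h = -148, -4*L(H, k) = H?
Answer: 1557844/81 ≈ 19233.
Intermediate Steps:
L(H, k) = -H/4
Y(b, U) = 3*U*b/4 (Y(b, U) = U*b + (-b/4)*U = U*b - U*b/4 = 3*U*b/4)
K(p) = (2 + p)/(-2 + p)
K(5)⁴ + Y(h, -173) = ((2 + 5)/(-2 + 5))⁴ + (¾)*(-173)*(-148) = (7/3)⁴ + 19203 = 2401/81 + 19203 = 1557844/81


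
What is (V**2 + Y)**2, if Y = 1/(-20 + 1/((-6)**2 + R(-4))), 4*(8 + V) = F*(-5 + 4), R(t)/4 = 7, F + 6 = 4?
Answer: 82667175361/26173456 ≈ 3158.4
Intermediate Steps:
F = -2 (F = -6 + 4 = -2)
R(t) = 28 (R(t) = 4*7 = 28)
V = -15/2 (V = -8 + (-2*(-5 + 4))/4 = -8 + (-2*(-1))/4 = -8 + (1/4)*2 = -8 + 1/2 = -15/2 ≈ -7.5000)
Y = -64/1279 (Y = 1/(-20 + 1/((-6)**2 + 28)) = 1/(-20 + 1/(36 + 28)) = 1/(-20 + 1/64) = 1/(-1279/64) = -64/1279 ≈ -0.050039)
(V**2 + Y)**2 = ((-15/2)**2 - 64/1279)**2 = (225/4 - 64/1279)**2 = (287519/5116)**2 = 82667175361/26173456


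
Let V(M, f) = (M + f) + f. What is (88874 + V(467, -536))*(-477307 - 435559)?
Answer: -80577768954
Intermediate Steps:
V(M, f) = M + 2*f
(88874 + V(467, -536))*(-477307 - 435559) = (88874 + (467 + 2*(-536)))*(-477307 - 435559) = (88874 + (467 - 1072))*(-912866) = (88874 - 605)*(-912866) = 88269*(-912866) = -80577768954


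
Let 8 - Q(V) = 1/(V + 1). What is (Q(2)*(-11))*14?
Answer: -3542/3 ≈ -1180.7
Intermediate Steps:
Q(V) = 8 - 1/(1 + V) (Q(V) = 8 - 1/(V + 1) = 8 - 1/(1 + V))
(Q(2)*(-11))*14 = (((7 + 8*2)/(1 + 2))*(-11))*14 = (((7 + 16)/3)*(-11))*14 = (((1/3)*23)*(-11))*14 = ((23/3)*(-11))*14 = -253/3*14 = -3542/3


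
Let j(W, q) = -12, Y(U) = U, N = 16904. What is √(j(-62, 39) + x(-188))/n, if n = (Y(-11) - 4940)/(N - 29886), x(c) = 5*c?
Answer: 25964*I*√238/4951 ≈ 80.903*I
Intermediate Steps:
n = 4951/12982 (n = (-11 - 4940)/(16904 - 29886) = -4951/(-12982) = -4951*(-1/12982) = 4951/12982 ≈ 0.38137)
√(j(-62, 39) + x(-188))/n = √(-12 + 5*(-188))/(4951/12982) = √(-12 - 940)*(12982/4951) = √(-952)*(12982/4951) = (2*I*√238)*(12982/4951) = 25964*I*√238/4951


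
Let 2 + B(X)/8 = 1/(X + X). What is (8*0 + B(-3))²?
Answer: 2704/9 ≈ 300.44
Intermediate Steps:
B(X) = -16 + 4/X (B(X) = -16 + 8/(X + X) = -16 + 8/((2*X)) = -16 + 8*(1/(2*X)) = -16 + 4/X)
(8*0 + B(-3))² = (8*0 + (-16 + 4/(-3)))² = (0 + (-16 + 4*(-⅓)))² = (0 + (-16 - 4/3))² = (0 - 52/3)² = (-52/3)² = 2704/9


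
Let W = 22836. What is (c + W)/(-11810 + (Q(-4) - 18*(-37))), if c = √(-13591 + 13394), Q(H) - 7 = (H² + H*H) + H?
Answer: -7612/3703 - I*√197/11109 ≈ -2.0556 - 0.0012635*I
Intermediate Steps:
Q(H) = 7 + H + 2*H² (Q(H) = 7 + ((H² + H*H) + H) = 7 + ((H² + H²) + H) = 7 + (2*H² + H) = 7 + (H + 2*H²) = 7 + H + 2*H²)
c = I*√197 (c = √(-197) = I*√197 ≈ 14.036*I)
(c + W)/(-11810 + (Q(-4) - 18*(-37))) = (I*√197 + 22836)/(-11810 + ((7 - 4 + 2*(-4)²) - 18*(-37))) = (22836 + I*√197)/(-11810 + ((7 - 4 + 2*16) + 666)) = (22836 + I*√197)/(-11810 + ((7 - 4 + 32) + 666)) = (22836 + I*√197)/(-11810 + (35 + 666)) = (22836 + I*√197)/(-11810 + 701) = (22836 + I*√197)/(-11109) = (22836 + I*√197)*(-1/11109) = -7612/3703 - I*√197/11109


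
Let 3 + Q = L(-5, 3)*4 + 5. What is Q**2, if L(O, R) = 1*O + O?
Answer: 1444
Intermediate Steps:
L(O, R) = 2*O (L(O, R) = O + O = 2*O)
Q = -38 (Q = -3 + ((2*(-5))*4 + 5) = -3 + (-10*4 + 5) = -3 + (-40 + 5) = -3 - 35 = -38)
Q**2 = (-38)**2 = 1444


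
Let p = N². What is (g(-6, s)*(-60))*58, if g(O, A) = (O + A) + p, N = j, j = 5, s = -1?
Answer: -62640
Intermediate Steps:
N = 5
p = 25 (p = 5² = 25)
g(O, A) = 25 + A + O (g(O, A) = (O + A) + 25 = (A + O) + 25 = 25 + A + O)
(g(-6, s)*(-60))*58 = ((25 - 1 - 6)*(-60))*58 = (18*(-60))*58 = -1080*58 = -62640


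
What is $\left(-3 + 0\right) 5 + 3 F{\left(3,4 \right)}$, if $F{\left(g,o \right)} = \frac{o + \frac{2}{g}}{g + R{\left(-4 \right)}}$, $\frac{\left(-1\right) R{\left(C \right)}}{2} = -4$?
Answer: $- \frac{151}{11} \approx -13.727$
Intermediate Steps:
$R{\left(C \right)} = 8$ ($R{\left(C \right)} = \left(-2\right) \left(-4\right) = 8$)
$F{\left(g,o \right)} = \frac{o + \frac{2}{g}}{8 + g}$ ($F{\left(g,o \right)} = \frac{o + \frac{2}{g}}{g + 8} = \frac{o + \frac{2}{g}}{8 + g}$)
$\left(-3 + 0\right) 5 + 3 F{\left(3,4 \right)} = \left(-3 + 0\right) 5 + 3 \frac{2 + 3 \cdot 4}{3 \left(8 + 3\right)} = \left(-3\right) 5 + 3 \frac{2 + 12}{3 \cdot 11} = -15 + 3 \cdot \frac{1}{3} \cdot \frac{1}{11} \cdot 14 = -15 + 3 \cdot \frac{14}{33} = -15 + \frac{14}{11} = - \frac{151}{11}$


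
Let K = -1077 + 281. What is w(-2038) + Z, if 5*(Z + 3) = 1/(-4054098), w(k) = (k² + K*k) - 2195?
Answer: 117031552392059/20270490 ≈ 5.7735e+6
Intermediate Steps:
K = -796
w(k) = -2195 + k² - 796*k (w(k) = (k² - 796*k) - 2195 = -2195 + k² - 796*k)
Z = -60811471/20270490 (Z = -3 + (⅕)/(-4054098) = -3 + (⅕)*(-1/4054098) = -3 - 1/20270490 = -60811471/20270490 ≈ -3.0000)
w(-2038) + Z = (-2195 + (-2038)² - 796*(-2038)) - 60811471/20270490 = (-2195 + 4153444 + 1622248) - 60811471/20270490 = 5773497 - 60811471/20270490 = 117031552392059/20270490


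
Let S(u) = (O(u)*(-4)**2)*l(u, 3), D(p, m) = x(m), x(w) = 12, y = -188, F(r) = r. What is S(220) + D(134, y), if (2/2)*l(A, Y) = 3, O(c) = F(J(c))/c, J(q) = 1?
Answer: 672/55 ≈ 12.218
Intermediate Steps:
O(c) = 1/c
D(p, m) = 12
l(A, Y) = 3
S(u) = 48/u (S(u) = ((-4)**2/u)*3 = (16/u)*3 = 48/u)
S(220) + D(134, y) = 48/220 + 12 = 48*(1/220) + 12 = 12/55 + 12 = 672/55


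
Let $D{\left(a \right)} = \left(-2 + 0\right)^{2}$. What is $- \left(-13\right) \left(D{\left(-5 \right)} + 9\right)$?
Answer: $169$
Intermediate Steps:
$D{\left(a \right)} = 4$ ($D{\left(a \right)} = \left(-2\right)^{2} = 4$)
$- \left(-13\right) \left(D{\left(-5 \right)} + 9\right) = - \left(-13\right) \left(4 + 9\right) = - \left(-13\right) 13 = \left(-1\right) \left(-169\right) = 169$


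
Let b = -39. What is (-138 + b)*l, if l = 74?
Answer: -13098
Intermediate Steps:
(-138 + b)*l = (-138 - 39)*74 = -177*74 = -13098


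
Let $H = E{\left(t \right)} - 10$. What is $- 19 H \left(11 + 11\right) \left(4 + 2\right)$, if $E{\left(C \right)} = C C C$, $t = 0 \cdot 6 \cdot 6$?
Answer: $25080$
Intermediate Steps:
$t = 0$ ($t = 0 \cdot 6 = 0$)
$E{\left(C \right)} = C^{3}$ ($E{\left(C \right)} = C^{2} C = C^{3}$)
$H = -10$ ($H = 0^{3} - 10 = 0 - 10 = -10$)
$- 19 H \left(11 + 11\right) \left(4 + 2\right) = \left(-19\right) \left(-10\right) \left(11 + 11\right) \left(4 + 2\right) = 190 \cdot 22 \cdot 6 = 190 \cdot 132 = 25080$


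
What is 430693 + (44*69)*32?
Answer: 527845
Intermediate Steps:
430693 + (44*69)*32 = 430693 + 3036*32 = 430693 + 97152 = 527845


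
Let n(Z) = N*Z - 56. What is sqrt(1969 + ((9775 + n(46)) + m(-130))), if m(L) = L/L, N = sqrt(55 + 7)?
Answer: sqrt(11689 + 46*sqrt(62)) ≈ 109.78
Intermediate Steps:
N = sqrt(62) ≈ 7.8740
m(L) = 1
n(Z) = -56 + Z*sqrt(62) (n(Z) = sqrt(62)*Z - 56 = Z*sqrt(62) - 56 = -56 + Z*sqrt(62))
sqrt(1969 + ((9775 + n(46)) + m(-130))) = sqrt(1969 + ((9775 + (-56 + 46*sqrt(62))) + 1)) = sqrt(1969 + ((9719 + 46*sqrt(62)) + 1)) = sqrt(1969 + (9720 + 46*sqrt(62))) = sqrt(11689 + 46*sqrt(62))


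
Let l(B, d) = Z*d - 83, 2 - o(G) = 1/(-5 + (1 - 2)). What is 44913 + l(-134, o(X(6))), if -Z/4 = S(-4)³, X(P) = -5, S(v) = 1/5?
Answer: 16811224/375 ≈ 44830.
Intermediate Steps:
S(v) = ⅕
o(G) = 13/6 (o(G) = 2 - 1/(-5 + (1 - 2)) = 2 - 1/(-5 - 1) = 2 - 1/(-6) = 2 - 1*(-⅙) = 2 + ⅙ = 13/6)
Z = -4/125 (Z = -4*(⅕)³ = -4*1/125 = -4/125 ≈ -0.032000)
l(B, d) = -83 - 4*d/125 (l(B, d) = -4*d/125 - 83 = -83 - 4*d/125)
44913 + l(-134, o(X(6))) = 44913 + (-83 - 4/125*13/6) = 44913 + (-83 - 26/375) = 44913 - 31151/375 = 16811224/375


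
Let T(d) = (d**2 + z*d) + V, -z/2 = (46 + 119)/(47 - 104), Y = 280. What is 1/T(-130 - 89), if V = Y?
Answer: 19/892489 ≈ 2.1289e-5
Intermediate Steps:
V = 280
z = 110/19 (z = -2*(46 + 119)/(47 - 104) = -330/(-57) = -330*(-1)/57 = -2*(-55/19) = 110/19 ≈ 5.7895)
T(d) = 280 + d**2 + 110*d/19 (T(d) = (d**2 + 110*d/19) + 280 = 280 + d**2 + 110*d/19)
1/T(-130 - 89) = 1/(280 + (-130 - 89)**2 + 110*(-130 - 89)/19) = 1/(280 + (-219)**2 + (110/19)*(-219)) = 1/(280 + 47961 - 24090/19) = 1/(892489/19) = 19/892489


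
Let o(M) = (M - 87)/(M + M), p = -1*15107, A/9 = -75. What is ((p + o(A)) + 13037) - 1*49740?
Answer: -11657123/225 ≈ -51809.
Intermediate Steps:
A = -675 (A = 9*(-75) = -675)
p = -15107
o(M) = (-87 + M)/(2*M) (o(M) = (-87 + M)/((2*M)) = (-87 + M)*(1/(2*M)) = (-87 + M)/(2*M))
((p + o(A)) + 13037) - 1*49740 = ((-15107 + (½)*(-87 - 675)/(-675)) + 13037) - 1*49740 = ((-15107 + (½)*(-1/675)*(-762)) + 13037) - 49740 = ((-15107 + 127/225) + 13037) - 49740 = (-3398948/225 + 13037) - 49740 = -465623/225 - 49740 = -11657123/225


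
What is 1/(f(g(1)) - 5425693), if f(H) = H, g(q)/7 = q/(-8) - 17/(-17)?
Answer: -8/43405495 ≈ -1.8431e-7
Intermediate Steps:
g(q) = 7 - 7*q/8 (g(q) = 7*(q/(-8) - 17/(-17)) = 7*(q*(-1/8) - 17*(-1/17)) = 7*(-q/8 + 1) = 7*(1 - q/8) = 7 - 7*q/8)
1/(f(g(1)) - 5425693) = 1/((7 - 7/8*1) - 5425693) = 1/((7 - 7/8) - 5425693) = 1/(49/8 - 5425693) = 1/(-43405495/8) = -8/43405495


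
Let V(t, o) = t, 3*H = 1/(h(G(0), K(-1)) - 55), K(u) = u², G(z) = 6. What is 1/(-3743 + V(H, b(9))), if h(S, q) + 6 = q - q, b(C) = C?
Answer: -183/684970 ≈ -0.00026716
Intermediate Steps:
h(S, q) = -6 (h(S, q) = -6 + (q - q) = -6 + 0 = -6)
H = -1/183 (H = 1/(3*(-6 - 55)) = (⅓)/(-61) = (⅓)*(-1/61) = -1/183 ≈ -0.0054645)
1/(-3743 + V(H, b(9))) = 1/(-3743 - 1/183) = 1/(-684970/183) = -183/684970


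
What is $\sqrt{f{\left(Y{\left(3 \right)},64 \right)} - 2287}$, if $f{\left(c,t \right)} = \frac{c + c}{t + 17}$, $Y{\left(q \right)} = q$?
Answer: $\frac{i \sqrt{185241}}{9} \approx 47.822 i$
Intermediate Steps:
$f{\left(c,t \right)} = \frac{2 c}{17 + t}$
$\sqrt{f{\left(Y{\left(3 \right)},64 \right)} - 2287} = \sqrt{2 \cdot 3 \frac{1}{17 + 64} - 2287} = \sqrt{2 \cdot 3 \cdot \frac{1}{81} - 2287} = \sqrt{\frac{2}{27} - 2287} = \sqrt{- \frac{61747}{27}} = \frac{i \sqrt{185241}}{9}$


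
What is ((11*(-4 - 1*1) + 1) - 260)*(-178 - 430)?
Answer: 190912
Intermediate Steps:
((11*(-4 - 1*1) + 1) - 260)*(-178 - 430) = ((11*(-4 - 1) + 1) - 260)*(-608) = ((11*(-5) + 1) - 260)*(-608) = ((-55 + 1) - 260)*(-608) = (-54 - 260)*(-608) = -314*(-608) = 190912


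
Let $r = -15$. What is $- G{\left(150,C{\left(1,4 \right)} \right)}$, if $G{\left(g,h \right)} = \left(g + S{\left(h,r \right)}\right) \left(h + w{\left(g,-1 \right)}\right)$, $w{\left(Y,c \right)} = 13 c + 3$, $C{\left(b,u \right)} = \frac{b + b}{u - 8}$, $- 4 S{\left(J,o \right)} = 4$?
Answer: $\frac{3129}{2} \approx 1564.5$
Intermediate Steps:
$S{\left(J,o \right)} = -1$ ($S{\left(J,o \right)} = \left(- \frac{1}{4}\right) 4 = -1$)
$C{\left(b,u \right)} = \frac{2 b}{-8 + u}$
$w{\left(Y,c \right)} = 3 + 13 c$
$G{\left(g,h \right)} = \left(-1 + g\right) \left(-10 + h\right)$ ($G{\left(g,h \right)} = \left(g - 1\right) \left(h + \left(3 + 13 \left(-1\right)\right)\right) = \left(-1 + g\right) \left(h + \left(3 - 13\right)\right) = \left(-1 + g\right) \left(h - 10\right) = \left(-1 + g\right) \left(-10 + h\right)$)
$- G{\left(150,C{\left(1,4 \right)} \right)} = - (10 - 2 \cdot 1 \frac{1}{-8 + 4} - 1500 + 150 \cdot 2 \cdot 1 \frac{1}{-8 + 4}) = - (10 - 2 \cdot 1 \frac{1}{-4} - 1500 + 150 \cdot 2 \cdot 1 \frac{1}{-4}) = - (10 - 2 \cdot 1 \left(- \frac{1}{4}\right) - 1500 + 150 \cdot 2 \cdot 1 \left(- \frac{1}{4}\right)) = - (10 - - \frac{1}{2} - 1500 + 150 \left(- \frac{1}{2}\right)) = - (10 + \frac{1}{2} - 1500 - 75) = \left(-1\right) \left(- \frac{3129}{2}\right) = \frac{3129}{2}$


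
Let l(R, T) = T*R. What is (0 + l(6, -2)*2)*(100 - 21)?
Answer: -1896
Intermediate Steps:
l(R, T) = R*T
(0 + l(6, -2)*2)*(100 - 21) = (0 + (6*(-2))*2)*(100 - 21) = (0 - 12*2)*79 = (0 - 24)*79 = -24*79 = -1896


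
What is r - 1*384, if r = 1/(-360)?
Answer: -138241/360 ≈ -384.00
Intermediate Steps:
r = -1/360 ≈ -0.0027778
r - 1*384 = -1/360 - 1*384 = -1/360 - 384 = -138241/360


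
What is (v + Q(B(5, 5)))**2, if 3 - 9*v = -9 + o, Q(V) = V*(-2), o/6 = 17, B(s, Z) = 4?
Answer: 324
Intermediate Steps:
o = 102 (o = 6*17 = 102)
Q(V) = -2*V
v = -10 (v = 1/3 - (-9 + 102)/9 = 1/3 - 1/9*93 = 1/3 - 31/3 = -10)
(v + Q(B(5, 5)))**2 = (-10 - 2*4)**2 = (-10 - 8)**2 = (-18)**2 = 324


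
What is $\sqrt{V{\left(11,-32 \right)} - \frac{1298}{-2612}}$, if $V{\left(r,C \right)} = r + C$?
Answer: $\frac{i \sqrt{34970762}}{1306} \approx 4.528 i$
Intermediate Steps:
$V{\left(r,C \right)} = C + r$
$\sqrt{V{\left(11,-32 \right)} - \frac{1298}{-2612}} = \sqrt{\left(-32 + 11\right) - \frac{1298}{-2612}} = \sqrt{-21 - - \frac{649}{1306}} = \sqrt{-21 + \frac{649}{1306}} = \sqrt{- \frac{26777}{1306}} = \frac{i \sqrt{34970762}}{1306}$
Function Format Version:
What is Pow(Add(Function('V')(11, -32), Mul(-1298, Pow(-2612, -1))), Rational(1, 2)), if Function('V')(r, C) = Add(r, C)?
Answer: Mul(Rational(1, 1306), I, Pow(34970762, Rational(1, 2))) ≈ Mul(4.5280, I)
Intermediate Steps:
Function('V')(r, C) = Add(C, r)
Pow(Add(Function('V')(11, -32), Mul(-1298, Pow(-2612, -1))), Rational(1, 2)) = Pow(Add(Add(-32, 11), Mul(-1298, Pow(-2612, -1))), Rational(1, 2)) = Pow(Add(-21, Mul(-1298, Rational(-1, 2612))), Rational(1, 2)) = Pow(Add(-21, Rational(649, 1306)), Rational(1, 2)) = Pow(Rational(-26777, 1306), Rational(1, 2)) = Mul(Rational(1, 1306), I, Pow(34970762, Rational(1, 2)))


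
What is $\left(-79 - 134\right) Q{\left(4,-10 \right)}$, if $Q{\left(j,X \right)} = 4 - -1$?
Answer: $-1065$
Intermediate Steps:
$Q{\left(j,X \right)} = 5$ ($Q{\left(j,X \right)} = 4 + 1 = 5$)
$\left(-79 - 134\right) Q{\left(4,-10 \right)} = \left(-79 - 134\right) 5 = \left(-213\right) 5 = -1065$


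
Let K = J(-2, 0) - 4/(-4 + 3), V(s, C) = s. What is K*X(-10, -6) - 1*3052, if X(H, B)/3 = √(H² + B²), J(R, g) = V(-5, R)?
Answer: -3052 - 6*√34 ≈ -3087.0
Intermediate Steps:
J(R, g) = -5
X(H, B) = 3*√(B² + H²) (X(H, B) = 3*√(H² + B²) = 3*√(B² + H²))
K = -1 (K = -5 - 4/(-4 + 3) = -5 - 4/(-1) = -5 - 4*(-1) = -5 + 4 = -1)
K*X(-10, -6) - 1*3052 = -3*√((-6)² + (-10)²) - 1*3052 = -3*√(36 + 100) - 3052 = -3*√136 - 3052 = -3*2*√34 - 3052 = -6*√34 - 3052 = -3052 - 6*√34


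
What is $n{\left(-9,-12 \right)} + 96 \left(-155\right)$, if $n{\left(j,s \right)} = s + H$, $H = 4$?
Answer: $-14888$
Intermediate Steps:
$n{\left(j,s \right)} = 4 + s$ ($n{\left(j,s \right)} = s + 4 = 4 + s$)
$n{\left(-9,-12 \right)} + 96 \left(-155\right) = \left(4 - 12\right) + 96 \left(-155\right) = -8 - 14880 = -14888$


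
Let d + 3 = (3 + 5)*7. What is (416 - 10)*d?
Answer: 21518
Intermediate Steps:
d = 53 (d = -3 + (3 + 5)*7 = -3 + 8*7 = -3 + 56 = 53)
(416 - 10)*d = (416 - 10)*53 = 406*53 = 21518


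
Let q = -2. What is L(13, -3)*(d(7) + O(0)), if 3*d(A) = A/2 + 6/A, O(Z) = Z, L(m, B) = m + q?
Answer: 671/42 ≈ 15.976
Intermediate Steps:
L(m, B) = -2 + m (L(m, B) = m - 2 = -2 + m)
d(A) = 2/A + A/6 (d(A) = (A/2 + 6/A)/3 = 2/A + A/6)
L(13, -3)*(d(7) + O(0)) = (-2 + 13)*((2/7 + (1/6)*7) + 0) = 11*((2*(1/7) + 7/6) + 0) = 11*((2/7 + 7/6) + 0) = 11*(61/42 + 0) = 11*(61/42) = 671/42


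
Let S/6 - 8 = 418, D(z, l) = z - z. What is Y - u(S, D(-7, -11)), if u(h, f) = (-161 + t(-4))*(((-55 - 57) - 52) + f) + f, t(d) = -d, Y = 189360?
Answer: 163612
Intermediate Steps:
D(z, l) = 0
S = 2556 (S = 48 + 6*418 = 48 + 2508 = 2556)
u(h, f) = 25748 - 156*f (u(h, f) = (-161 - 1*(-4))*(((-55 - 57) - 52) + f) + f = (-161 + 4)*((-112 - 52) + f) + f = -157*(-164 + f) + f = (25748 - 157*f) + f = 25748 - 156*f)
Y - u(S, D(-7, -11)) = 189360 - (25748 - 156*0) = 189360 - (25748 + 0) = 189360 - 1*25748 = 189360 - 25748 = 163612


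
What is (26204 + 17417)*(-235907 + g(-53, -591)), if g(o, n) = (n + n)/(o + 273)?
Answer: -1131980697181/110 ≈ -1.0291e+10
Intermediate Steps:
g(o, n) = 2*n/(273 + o) (g(o, n) = (2*n)/(273 + o) = 2*n/(273 + o))
(26204 + 17417)*(-235907 + g(-53, -591)) = (26204 + 17417)*(-235907 + 2*(-591)/(273 - 53)) = 43621*(-235907 + 2*(-591)/220) = 43621*(-235907 + 2*(-591)*(1/220)) = 43621*(-235907 - 591/110) = 43621*(-25950361/110) = -1131980697181/110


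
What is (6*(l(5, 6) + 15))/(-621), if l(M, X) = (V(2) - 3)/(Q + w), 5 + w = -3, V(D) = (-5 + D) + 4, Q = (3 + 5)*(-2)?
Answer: -181/1242 ≈ -0.14573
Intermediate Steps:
Q = -16 (Q = 8*(-2) = -16)
V(D) = -1 + D
w = -8 (w = -5 - 3 = -8)
l(M, X) = 1/12 (l(M, X) = ((-1 + 2) - 3)/(-16 - 8) = (1 - 3)/(-24) = -2*(-1/24) = 1/12)
(6*(l(5, 6) + 15))/(-621) = (6*(1/12 + 15))/(-621) = (6*(181/12))*(-1/621) = (181/2)*(-1/621) = -181/1242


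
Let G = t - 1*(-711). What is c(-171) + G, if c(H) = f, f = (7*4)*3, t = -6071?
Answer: -5276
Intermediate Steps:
f = 84 (f = 28*3 = 84)
c(H) = 84
G = -5360 (G = -6071 - 1*(-711) = -6071 + 711 = -5360)
c(-171) + G = 84 - 5360 = -5276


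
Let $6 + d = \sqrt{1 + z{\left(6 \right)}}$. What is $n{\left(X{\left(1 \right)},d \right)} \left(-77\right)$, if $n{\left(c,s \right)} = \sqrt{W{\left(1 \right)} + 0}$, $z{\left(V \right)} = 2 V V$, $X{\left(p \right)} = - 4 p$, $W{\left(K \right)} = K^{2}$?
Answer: $-77$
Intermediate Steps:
$z{\left(V \right)} = 2 V^{2}$
$d = -6 + \sqrt{73}$ ($d = -6 + \sqrt{1 + 2 \cdot 6^{2}} = -6 + \sqrt{1 + 2 \cdot 36} = -6 + \sqrt{1 + 72} = -6 + \sqrt{73} \approx 2.544$)
$n{\left(c,s \right)} = 1$ ($n{\left(c,s \right)} = \sqrt{1^{2} + 0} = \sqrt{1 + 0} = \sqrt{1} = 1$)
$n{\left(X{\left(1 \right)},d \right)} \left(-77\right) = 1 \left(-77\right) = -77$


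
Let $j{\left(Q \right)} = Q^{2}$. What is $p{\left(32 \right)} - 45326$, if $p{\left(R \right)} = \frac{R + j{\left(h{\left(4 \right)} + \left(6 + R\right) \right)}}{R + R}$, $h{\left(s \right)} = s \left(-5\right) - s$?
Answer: $- \frac{725159}{16} \approx -45322.0$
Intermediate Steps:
$h{\left(s \right)} = - 6 s$ ($h{\left(s \right)} = - 5 s - s = - 6 s$)
$p{\left(R \right)} = \frac{R + \left(-18 + R\right)^{2}}{2 R}$ ($p{\left(R \right)} = \frac{R + \left(\left(-6\right) 4 + \left(6 + R\right)\right)^{2}}{R + R} = \frac{R + \left(-24 + \left(6 + R\right)\right)^{2}}{2 R} = \left(R + \left(-18 + R\right)^{2}\right) \frac{1}{2 R} = \frac{R + \left(-18 + R\right)^{2}}{2 R}$)
$p{\left(32 \right)} - 45326 = \frac{32 + \left(-18 + 32\right)^{2}}{2 \cdot 32} - 45326 = \frac{1}{2} \cdot \frac{1}{32} \left(32 + 14^{2}\right) - 45326 = \frac{1}{2} \cdot \frac{1}{32} \left(32 + 196\right) - 45326 = \frac{1}{2} \cdot \frac{1}{32} \cdot 228 - 45326 = \frac{57}{16} - 45326 = - \frac{725159}{16}$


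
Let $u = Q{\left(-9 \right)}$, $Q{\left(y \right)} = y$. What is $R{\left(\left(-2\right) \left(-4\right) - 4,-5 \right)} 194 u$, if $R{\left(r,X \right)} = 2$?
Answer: $-3492$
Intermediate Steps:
$u = -9$
$R{\left(\left(-2\right) \left(-4\right) - 4,-5 \right)} 194 u = 2 \cdot 194 \left(-9\right) = 388 \left(-9\right) = -3492$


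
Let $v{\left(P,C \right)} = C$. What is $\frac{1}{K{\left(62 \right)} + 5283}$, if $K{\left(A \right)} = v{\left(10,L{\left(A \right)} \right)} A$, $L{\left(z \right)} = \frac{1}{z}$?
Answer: $\frac{1}{5284} \approx 0.00018925$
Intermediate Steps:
$K{\left(A \right)} = 1$ ($K{\left(A \right)} = \frac{A}{A} = 1$)
$\frac{1}{K{\left(62 \right)} + 5283} = \frac{1}{1 + 5283} = \frac{1}{5284}$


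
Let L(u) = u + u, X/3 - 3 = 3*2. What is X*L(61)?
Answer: 3294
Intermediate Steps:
X = 27 (X = 9 + 3*(3*2) = 9 + 3*6 = 9 + 18 = 27)
L(u) = 2*u
X*L(61) = 27*(2*61) = 27*122 = 3294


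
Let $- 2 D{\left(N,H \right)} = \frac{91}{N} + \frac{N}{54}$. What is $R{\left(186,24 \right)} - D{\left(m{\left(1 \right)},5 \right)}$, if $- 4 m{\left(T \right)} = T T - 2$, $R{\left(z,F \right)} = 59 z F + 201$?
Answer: $\frac{113943889}{432} \approx 2.6376 \cdot 10^{5}$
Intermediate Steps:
$R{\left(z,F \right)} = 201 + 59 F z$ ($R{\left(z,F \right)} = 59 F z + 201 = 201 + 59 F z$)
$m{\left(T \right)} = \frac{1}{2} - \frac{T^{2}}{4}$ ($m{\left(T \right)} = - \frac{T T - 2}{4} = - \frac{T^{2} - 2}{4} = - \frac{-2 + T^{2}}{4} = \frac{1}{2} - \frac{T^{2}}{4}$)
$D{\left(N,H \right)} = - \frac{91}{2 N} - \frac{N}{108}$ ($D{\left(N,H \right)} = - \frac{\frac{91}{N} + \frac{N}{54}}{2} = - \frac{91}{2 N} - \frac{N}{108}$)
$R{\left(186,24 \right)} - D{\left(m{\left(1 \right)},5 \right)} = \left(201 + 59 \cdot 24 \cdot 186\right) - \frac{-4914 - \left(\frac{1}{2} - \frac{1^{2}}{4}\right)^{2}}{108 \left(\frac{1}{2} - \frac{1^{2}}{4}\right)} = \left(201 + 263376\right) - \frac{-4914 - \left(\frac{1}{2} - \frac{1}{4}\right)^{2}}{108 \left(\frac{1}{2} - \frac{1}{4}\right)} = 263577 - \frac{-4914 - \left(\frac{1}{2} - \frac{1}{4}\right)^{2}}{108 \left(\frac{1}{2} - \frac{1}{4}\right)} = 263577 - \frac{\frac{1}{\frac{1}{4}} \left(-4914 - \left(\frac{1}{4}\right)^{2}\right)}{108} = 263577 - \frac{1}{108} \cdot 4 \left(-4914 - \frac{1}{16}\right) = 263577 - \frac{1}{108} \cdot 4 \left(- \frac{78625}{16}\right) = 263577 - - \frac{78625}{432} = 263577 + \frac{78625}{432} = \frac{113943889}{432}$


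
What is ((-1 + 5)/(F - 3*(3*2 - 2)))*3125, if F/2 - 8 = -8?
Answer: -3125/3 ≈ -1041.7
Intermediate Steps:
F = 0 (F = 16 + 2*(-8) = 16 - 16 = 0)
((-1 + 5)/(F - 3*(3*2 - 2)))*3125 = ((-1 + 5)/(0 - 3*(3*2 - 2)))*3125 = (4/(0 - 3*(6 - 2)))*3125 = (4/(0 - 3*4))*3125 = (4/(0 - 12))*3125 = (4/(-12))*3125 = (4*(-1/12))*3125 = -⅓*3125 = -3125/3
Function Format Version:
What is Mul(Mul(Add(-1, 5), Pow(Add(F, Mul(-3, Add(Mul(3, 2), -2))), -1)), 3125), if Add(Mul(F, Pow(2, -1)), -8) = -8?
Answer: Rational(-3125, 3) ≈ -1041.7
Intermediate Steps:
F = 0 (F = Add(16, Mul(2, -8)) = Add(16, -16) = 0)
Mul(Mul(Add(-1, 5), Pow(Add(F, Mul(-3, Add(Mul(3, 2), -2))), -1)), 3125) = Mul(Mul(Add(-1, 5), Pow(Add(0, Mul(-3, Add(Mul(3, 2), -2))), -1)), 3125) = Mul(Mul(4, Pow(Add(0, Mul(-3, Add(6, -2))), -1)), 3125) = Mul(Mul(4, Pow(Add(0, Mul(-3, 4)), -1)), 3125) = Mul(Mul(4, Pow(Add(0, -12), -1)), 3125) = Mul(Mul(4, Pow(-12, -1)), 3125) = Mul(Mul(4, Rational(-1, 12)), 3125) = Mul(Rational(-1, 3), 3125) = Rational(-3125, 3)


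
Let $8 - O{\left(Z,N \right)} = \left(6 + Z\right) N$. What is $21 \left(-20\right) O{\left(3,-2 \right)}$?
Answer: $-10920$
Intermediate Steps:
$O{\left(Z,N \right)} = 8 - N \left(6 + Z\right)$ ($O{\left(Z,N \right)} = 8 - \left(6 + Z\right) N = 8 - N \left(6 + Z\right)$)
$21 \left(-20\right) O{\left(3,-2 \right)} = 21 \left(-20\right) \left(8 - -12 - \left(-2\right) 3\right) = - 420 \left(8 + 12 + 6\right) = \left(-420\right) 26 = -10920$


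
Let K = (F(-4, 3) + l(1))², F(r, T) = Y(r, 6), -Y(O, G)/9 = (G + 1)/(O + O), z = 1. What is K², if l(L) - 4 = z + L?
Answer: 151807041/4096 ≈ 37062.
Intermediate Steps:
Y(O, G) = -9*(1 + G)/(2*O) (Y(O, G) = -9*(G + 1)/(O + O) = -9*(1 + G)/(2*O))
F(r, T) = -63/(2*r) (F(r, T) = 9*(-1 - 1*6)/(2*r) = 9*(-1 - 6)/(2*r) = (9/2)*(-7)/r = -63/(2*r))
l(L) = 5 + L (l(L) = 4 + (1 + L) = 5 + L)
K = 12321/64 (K = (-63/2/(-4) + (5 + 1))² = (-63/2*(-¼) + 6)² = (63/8 + 6)² = (111/8)² = 12321/64 ≈ 192.52)
K² = (12321/64)² = 151807041/4096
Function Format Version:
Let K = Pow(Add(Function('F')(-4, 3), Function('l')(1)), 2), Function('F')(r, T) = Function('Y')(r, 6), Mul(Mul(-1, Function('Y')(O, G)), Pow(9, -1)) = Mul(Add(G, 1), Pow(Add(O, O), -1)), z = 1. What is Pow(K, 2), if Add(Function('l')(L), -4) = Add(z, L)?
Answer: Rational(151807041, 4096) ≈ 37062.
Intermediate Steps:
Function('Y')(O, G) = Mul(Rational(-9, 2), Pow(O, -1), Add(1, G)) (Function('Y')(O, G) = Mul(-9, Mul(Add(G, 1), Pow(Add(O, O), -1))) = Mul(-9, Mul(Add(1, G), Pow(Mul(2, O), -1))) = Mul(-9, Mul(Add(1, G), Mul(Rational(1, 2), Pow(O, -1)))) = Mul(-9, Mul(Rational(1, 2), Pow(O, -1), Add(1, G))) = Mul(Rational(-9, 2), Pow(O, -1), Add(1, G)))
Function('F')(r, T) = Mul(Rational(-63, 2), Pow(r, -1)) (Function('F')(r, T) = Mul(Rational(9, 2), Pow(r, -1), Add(-1, Mul(-1, 6))) = Mul(Rational(9, 2), Pow(r, -1), Add(-1, -6)) = Mul(Rational(9, 2), Pow(r, -1), -7) = Mul(Rational(-63, 2), Pow(r, -1)))
Function('l')(L) = Add(5, L) (Function('l')(L) = Add(4, Add(1, L)) = Add(5, L))
K = Rational(12321, 64) (K = Pow(Add(Mul(Rational(-63, 2), Pow(-4, -1)), Add(5, 1)), 2) = Pow(Add(Mul(Rational(-63, 2), Rational(-1, 4)), 6), 2) = Pow(Add(Rational(63, 8), 6), 2) = Pow(Rational(111, 8), 2) = Rational(12321, 64) ≈ 192.52)
Pow(K, 2) = Pow(Rational(12321, 64), 2) = Rational(151807041, 4096)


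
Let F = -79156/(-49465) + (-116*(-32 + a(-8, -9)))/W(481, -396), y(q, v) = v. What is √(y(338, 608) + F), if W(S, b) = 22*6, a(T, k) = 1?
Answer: √1696899254671335/1632345 ≈ 25.236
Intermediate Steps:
W(S, b) = 132
F = 47081183/1632345 (F = -79156/(-49465) - 116*(-32 + 1)/132 = -79156*(-1/49465) - 116*(-31)*(1/132) = 79156/49465 + 3596*(1/132) = 79156/49465 + 899/33 = 47081183/1632345 ≈ 28.843)
√(y(338, 608) + F) = √(608 + 47081183/1632345) = √(1039546943/1632345) = √1696899254671335/1632345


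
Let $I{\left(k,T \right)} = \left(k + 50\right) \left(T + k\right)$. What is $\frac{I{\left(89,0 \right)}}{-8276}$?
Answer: $- \frac{12371}{8276} \approx -1.4948$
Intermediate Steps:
$I{\left(k,T \right)} = \left(50 + k\right) \left(T + k\right)$
$\frac{I{\left(89,0 \right)}}{-8276} = \frac{89^{2} + 50 \cdot 0 + 50 \cdot 89 + 0 \cdot 89}{-8276} = \left(7921 + 0 + 4450 + 0\right) \left(- \frac{1}{8276}\right) = 12371 \left(- \frac{1}{8276}\right) = - \frac{12371}{8276}$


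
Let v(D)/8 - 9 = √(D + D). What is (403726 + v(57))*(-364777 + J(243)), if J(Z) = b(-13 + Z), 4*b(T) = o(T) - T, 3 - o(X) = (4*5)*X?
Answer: -295567012565/2 - 2927870*√114 ≈ -1.4781e+11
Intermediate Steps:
o(X) = 3 - 20*X (o(X) = 3 - 4*5*X = 3 - 20*X)
b(T) = ¾ - 21*T/4 (b(T) = ((3 - 20*T) - T)/4 = (3 - 21*T)/4 = ¾ - 21*T/4)
J(Z) = 69 - 21*Z/4 (J(Z) = ¾ - 21*(-13 + Z)/4 = ¾ + (273/4 - 21*Z/4) = 69 - 21*Z/4)
v(D) = 72 + 8*√2*√D (v(D) = 72 + 8*√(D + D) = 72 + 8*√(2*D) = 72 + 8*(√2*√D) = 72 + 8*√2*√D)
(403726 + v(57))*(-364777 + J(243)) = (403726 + (72 + 8*√2*√57))*(-364777 + (69 - 21/4*243)) = (403726 + (72 + 8*√114))*(-364777 + (69 - 5103/4)) = (403798 + 8*√114)*(-364777 - 4827/4) = (403798 + 8*√114)*(-1463935/4) = -295567012565/2 - 2927870*√114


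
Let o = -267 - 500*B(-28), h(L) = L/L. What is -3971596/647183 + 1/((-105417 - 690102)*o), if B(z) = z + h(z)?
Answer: -41809399877108675/6812962053604641 ≈ -6.1367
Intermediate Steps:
h(L) = 1
B(z) = 1 + z (B(z) = z + 1 = 1 + z)
o = 13233 (o = -267 - 500*(1 - 28) = -267 - 500*(-27) = -267 + 13500 = 13233)
-3971596/647183 + 1/((-105417 - 690102)*o) = -3971596/647183 + 1/(-105417 - 690102*13233) = -3971596*1/647183 + (1/13233)/(-795519) = -3971596/647183 - 1/795519*1/13233 = -3971596/647183 - 1/10527102927 = -41809399877108675/6812962053604641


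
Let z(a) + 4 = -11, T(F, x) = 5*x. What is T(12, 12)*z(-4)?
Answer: -900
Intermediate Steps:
z(a) = -15 (z(a) = -4 - 11 = -15)
T(12, 12)*z(-4) = (5*12)*(-15) = 60*(-15) = -900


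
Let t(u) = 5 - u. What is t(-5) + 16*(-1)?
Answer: -6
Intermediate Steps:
t(-5) + 16*(-1) = (5 - 1*(-5)) + 16*(-1) = (5 + 5) - 16 = 10 - 16 = -6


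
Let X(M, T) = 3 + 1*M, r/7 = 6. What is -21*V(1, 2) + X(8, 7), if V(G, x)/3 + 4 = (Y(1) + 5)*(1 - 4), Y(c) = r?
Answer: 9146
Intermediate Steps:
r = 42 (r = 7*6 = 42)
Y(c) = 42
X(M, T) = 3 + M
V(G, x) = -435 (V(G, x) = -12 + 3*((42 + 5)*(1 - 4)) = -12 + 3*(47*(-3)) = -12 + 3*(-141) = -12 - 423 = -435)
-21*V(1, 2) + X(8, 7) = -21*(-435) + (3 + 8) = 9135 + 11 = 9146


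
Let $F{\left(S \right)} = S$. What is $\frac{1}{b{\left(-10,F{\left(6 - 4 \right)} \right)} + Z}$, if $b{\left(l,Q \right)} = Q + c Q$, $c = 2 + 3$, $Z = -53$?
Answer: $- \frac{1}{41} \approx -0.02439$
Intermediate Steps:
$c = 5$
$b{\left(l,Q \right)} = 6 Q$ ($b{\left(l,Q \right)} = Q + 5 Q = 6 Q$)
$\frac{1}{b{\left(-10,F{\left(6 - 4 \right)} \right)} + Z} = \frac{1}{6 \left(6 - 4\right) - 53} = \frac{1}{6 \cdot 2 - 53} = \frac{1}{12 - 53} = \frac{1}{-41} = - \frac{1}{41}$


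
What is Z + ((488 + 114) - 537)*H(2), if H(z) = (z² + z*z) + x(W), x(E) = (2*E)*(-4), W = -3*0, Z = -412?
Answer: 108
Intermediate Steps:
W = 0
x(E) = -8*E
H(z) = 2*z² (H(z) = (z² + z*z) - 8*0 = (z² + z²) + 0 = 2*z² + 0 = 2*z²)
Z + ((488 + 114) - 537)*H(2) = -412 + ((488 + 114) - 537)*(2*2²) = -412 + (602 - 537)*(2*4) = -412 + 65*8 = -412 + 520 = 108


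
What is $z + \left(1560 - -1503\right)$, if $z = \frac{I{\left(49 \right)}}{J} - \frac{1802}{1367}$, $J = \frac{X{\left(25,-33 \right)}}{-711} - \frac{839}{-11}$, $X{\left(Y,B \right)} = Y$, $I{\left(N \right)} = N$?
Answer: $\frac{2496037069069}{815079218} \approx 3062.3$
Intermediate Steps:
$J = \frac{596254}{7821}$ ($J = \frac{25}{-711} - \frac{839}{-11} = 25 \left(- \frac{1}{711}\right) - - \frac{839}{11} = - \frac{25}{711} + \frac{839}{11} = \frac{596254}{7821} \approx 76.238$)
$z = - \frac{550575665}{815079218}$ ($z = \frac{49}{\frac{596254}{7821}} - \frac{1802}{1367} = 49 \cdot \frac{7821}{596254} - \frac{1802}{1367} = \frac{383229}{596254} - \frac{1802}{1367} = - \frac{550575665}{815079218} \approx -0.67549$)
$z + \left(1560 - -1503\right) = - \frac{550575665}{815079218} + \left(1560 - -1503\right) = - \frac{550575665}{815079218} + \left(1560 + 1503\right) = - \frac{550575665}{815079218} + 3063 = \frac{2496037069069}{815079218}$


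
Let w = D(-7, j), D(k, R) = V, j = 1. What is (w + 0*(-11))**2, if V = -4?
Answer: 16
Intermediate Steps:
D(k, R) = -4
w = -4
(w + 0*(-11))**2 = (-4 + 0*(-11))**2 = (-4 + 0)**2 = (-4)**2 = 16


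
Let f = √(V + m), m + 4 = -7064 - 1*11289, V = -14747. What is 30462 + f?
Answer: 30462 + 4*I*√2069 ≈ 30462.0 + 181.95*I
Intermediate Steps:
m = -18357 (m = -4 + (-7064 - 1*11289) = -4 + (-7064 - 11289) = -4 - 18353 = -18357)
f = 4*I*√2069 (f = √(-14747 - 18357) = √(-33104) = 4*I*√2069 ≈ 181.95*I)
30462 + f = 30462 + 4*I*√2069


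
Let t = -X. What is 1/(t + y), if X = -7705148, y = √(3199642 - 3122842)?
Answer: 1926287/14842326406276 - 10*√3/3710581601569 ≈ 1.2978e-7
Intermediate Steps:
y = 160*√3 (y = √76800 = 160*√3 ≈ 277.13)
t = 7705148 (t = -1*(-7705148) = 7705148)
1/(t + y) = 1/(7705148 + 160*√3)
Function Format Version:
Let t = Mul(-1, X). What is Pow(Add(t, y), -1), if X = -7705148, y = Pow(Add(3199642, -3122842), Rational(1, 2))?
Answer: Add(Rational(1926287, 14842326406276), Mul(Rational(-10, 3710581601569), Pow(3, Rational(1, 2)))) ≈ 1.2978e-7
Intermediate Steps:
y = Mul(160, Pow(3, Rational(1, 2))) (y = Pow(76800, Rational(1, 2)) = Mul(160, Pow(3, Rational(1, 2))) ≈ 277.13)
t = 7705148 (t = Mul(-1, -7705148) = 7705148)
Pow(Add(t, y), -1) = Pow(Add(7705148, Mul(160, Pow(3, Rational(1, 2)))), -1)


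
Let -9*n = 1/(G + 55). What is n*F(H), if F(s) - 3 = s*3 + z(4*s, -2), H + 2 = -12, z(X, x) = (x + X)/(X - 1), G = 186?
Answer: 2165/123633 ≈ 0.017512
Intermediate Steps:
n = -1/2169 (n = -1/(9*(186 + 55)) = -⅑/241 = -⅑*1/241 = -1/2169 ≈ -0.00046104)
z(X, x) = (X + x)/(-1 + X)
H = -14 (H = -2 - 12 = -14)
F(s) = 3 + 3*s + (-2 + 4*s)/(-1 + 4*s) (F(s) = 3 + (s*3 + (4*s - 2)/(-1 + 4*s)) = 3 + (3*s + (-2 + 4*s)/(-1 + 4*s)) = 3 + 3*s + (-2 + 4*s)/(-1 + 4*s))
n*F(H) = -(-5 + 12*(-14)² + 13*(-14))/(2169*(-1 + 4*(-14))) = -(-5 + 12*196 - 182)/(2169*(-1 - 56)) = -(-5 + 2352 - 182)/(2169*(-57)) = -(-1)*2165/123633 = -1/2169*(-2165/57) = 2165/123633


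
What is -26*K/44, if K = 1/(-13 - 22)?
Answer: 13/770 ≈ 0.016883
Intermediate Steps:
K = -1/35 (K = 1/(-35) = -1/35 ≈ -0.028571)
-26*K/44 = -26*(-1/35)/44 = (26/35)*(1/44) = 13/770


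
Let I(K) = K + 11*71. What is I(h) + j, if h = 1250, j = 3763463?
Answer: 3765494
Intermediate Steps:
I(K) = 781 + K (I(K) = K + 781 = 781 + K)
I(h) + j = (781 + 1250) + 3763463 = 2031 + 3763463 = 3765494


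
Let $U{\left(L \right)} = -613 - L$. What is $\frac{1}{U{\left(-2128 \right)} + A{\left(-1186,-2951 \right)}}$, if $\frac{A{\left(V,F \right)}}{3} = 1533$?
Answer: $\frac{1}{6114} \approx 0.00016356$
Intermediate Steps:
$A{\left(V,F \right)} = 4599$ ($A{\left(V,F \right)} = 3 \cdot 1533 = 4599$)
$\frac{1}{U{\left(-2128 \right)} + A{\left(-1186,-2951 \right)}} = \frac{1}{\left(-613 - -2128\right) + 4599} = \frac{1}{\left(-613 + 2128\right) + 4599} = \frac{1}{1515 + 4599} = \frac{1}{6114}$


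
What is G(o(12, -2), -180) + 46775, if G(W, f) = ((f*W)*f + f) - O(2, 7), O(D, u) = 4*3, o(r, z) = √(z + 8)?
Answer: 46583 + 32400*√6 ≈ 1.2595e+5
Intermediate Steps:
o(r, z) = √(8 + z)
O(D, u) = 12
G(W, f) = -12 + f + W*f² (G(W, f) = ((f*W)*f + f) - 1*12 = ((W*f)*f + f) - 12 = (W*f² + f) - 12 = (f + W*f²) - 12 = -12 + f + W*f²)
G(o(12, -2), -180) + 46775 = (-12 - 180 + √(8 - 2)*(-180)²) + 46775 = (-12 - 180 + √6*32400) + 46775 = (-12 - 180 + 32400*√6) + 46775 = (-192 + 32400*√6) + 46775 = 46583 + 32400*√6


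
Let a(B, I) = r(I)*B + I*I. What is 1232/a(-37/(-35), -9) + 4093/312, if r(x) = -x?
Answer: 25019/936 ≈ 26.730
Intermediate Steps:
a(B, I) = I**2 - B*I (a(B, I) = (-I)*B + I*I = -B*I + I**2 = I**2 - B*I)
1232/a(-37/(-35), -9) + 4093/312 = 1232/((-9*(-9 - (-37)/(-35)))) + 4093/312 = 1232/((-9*(-9 - (-37)*(-1)/35))) + 4093*(1/312) = 1232/((-9*(-9 - 1*37/35))) + 4093/312 = 1232/((-9*(-9 - 37/35))) + 4093/312 = 1232/((-9*(-352/35))) + 4093/312 = 1232/(3168/35) + 4093/312 = 1232*(35/3168) + 4093/312 = 245/18 + 4093/312 = 25019/936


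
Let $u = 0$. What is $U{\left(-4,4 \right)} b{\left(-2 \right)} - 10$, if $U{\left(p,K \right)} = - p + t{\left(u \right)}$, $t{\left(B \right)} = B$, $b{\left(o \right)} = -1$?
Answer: $-14$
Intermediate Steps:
$U{\left(p,K \right)} = - p$ ($U{\left(p,K \right)} = - p + 0 = - p$)
$U{\left(-4,4 \right)} b{\left(-2 \right)} - 10 = \left(-1\right) \left(-4\right) \left(-1\right) - 10 = 4 \left(-1\right) - 10 = -4 - 10 = -14$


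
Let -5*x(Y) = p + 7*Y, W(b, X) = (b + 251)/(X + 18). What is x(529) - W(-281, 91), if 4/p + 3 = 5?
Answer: -80739/109 ≈ -740.72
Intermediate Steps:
p = 2 (p = 4/(-3 + 5) = 4/2 = 4*(1/2) = 2)
W(b, X) = (251 + b)/(18 + X)
x(Y) = -2/5 - 7*Y/5 (x(Y) = -(2 + 7*Y)/5 = -2/5 - 7*Y/5)
x(529) - W(-281, 91) = (-2/5 - 7/5*529) - (251 - 281)/(18 + 91) = (-2/5 - 3703/5) - (-30)/109 = -741 - (-30)/109 = -741 - 1*(-30/109) = -741 + 30/109 = -80739/109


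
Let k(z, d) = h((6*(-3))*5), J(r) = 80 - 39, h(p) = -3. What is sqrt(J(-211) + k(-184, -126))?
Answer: sqrt(38) ≈ 6.1644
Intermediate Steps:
J(r) = 41
k(z, d) = -3
sqrt(J(-211) + k(-184, -126)) = sqrt(41 - 3) = sqrt(38)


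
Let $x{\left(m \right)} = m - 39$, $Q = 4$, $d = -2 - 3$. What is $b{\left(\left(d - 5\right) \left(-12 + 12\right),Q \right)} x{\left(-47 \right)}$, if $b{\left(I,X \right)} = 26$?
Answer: $-2236$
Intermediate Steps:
$d = -5$
$x{\left(m \right)} = -39 + m$
$b{\left(\left(d - 5\right) \left(-12 + 12\right),Q \right)} x{\left(-47 \right)} = 26 \left(-39 - 47\right) = 26 \left(-86\right) = -2236$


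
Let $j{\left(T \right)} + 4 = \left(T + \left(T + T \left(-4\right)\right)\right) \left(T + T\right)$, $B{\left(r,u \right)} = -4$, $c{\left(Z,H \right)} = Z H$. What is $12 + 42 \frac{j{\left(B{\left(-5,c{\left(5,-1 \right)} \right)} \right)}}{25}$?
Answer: $- \frac{2556}{25} \approx -102.24$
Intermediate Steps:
$c{\left(Z,H \right)} = H Z$
$j{\left(T \right)} = -4 - 4 T^{2}$ ($j{\left(T \right)} = -4 + \left(T + \left(T + T \left(-4\right)\right)\right) \left(T + T\right) = -4 + \left(T + \left(T - 4 T\right)\right) 2 T = -4 + \left(T - 3 T\right) 2 T = -4 + - 2 T 2 T = -4 - 4 T^{2}$)
$12 + 42 \frac{j{\left(B{\left(-5,c{\left(5,-1 \right)} \right)} \right)}}{25} = 12 + 42 \frac{-4 - 4 \left(-4\right)^{2}}{25} = 12 + 42 \left(-4 - 64\right) \frac{1}{25} = 12 + 42 \left(\left(-68\right) \frac{1}{25}\right) = 12 + 42 \left(- \frac{68}{25}\right) = 12 - \frac{2856}{25} = - \frac{2556}{25}$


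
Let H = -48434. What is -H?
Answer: 48434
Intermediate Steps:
-H = -1*(-48434) = 48434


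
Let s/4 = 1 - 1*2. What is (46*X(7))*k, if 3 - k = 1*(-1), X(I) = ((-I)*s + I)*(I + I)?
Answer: 90160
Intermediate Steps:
s = -4 (s = 4*(1 - 1*2) = 4*(1 - 2) = 4*(-1) = -4)
X(I) = 10*I² (X(I) = (-I*(-4) + I)*(I + I) = (4*I + I)*(2*I) = (5*I)*(2*I) = 10*I²)
k = 4 (k = 3 - (-1) = 3 - 1*(-1) = 3 + 1 = 4)
(46*X(7))*k = (46*(10*7²))*4 = (46*(10*49))*4 = (46*490)*4 = 22540*4 = 90160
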